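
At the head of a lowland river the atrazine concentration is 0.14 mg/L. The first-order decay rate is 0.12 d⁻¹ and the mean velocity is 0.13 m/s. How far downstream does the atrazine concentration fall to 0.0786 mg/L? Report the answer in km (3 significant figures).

54.0 km

From C = C₀·e^(−kt), t = ln(C₀/C)/k = ln(0.14/0.0786)/0.12 = 0.5773/0.12 = 4.811 d.
Distance = v·t = 0.13 m/s × 4.156e+05 s = 5.403e+04 m = 54.03 km.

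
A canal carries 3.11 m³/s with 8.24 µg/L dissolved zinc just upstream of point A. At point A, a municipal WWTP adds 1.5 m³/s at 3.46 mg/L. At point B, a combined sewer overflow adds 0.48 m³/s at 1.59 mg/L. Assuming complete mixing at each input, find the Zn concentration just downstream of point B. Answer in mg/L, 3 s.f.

8.24 µg/L = 0.00824 mg/L.
After input A: C = (3.11·0.00824 + 1.5·3.46) / 4.61 = 1.131 mg/L.
After input B: C = (4.61·1.131 + 0.48·1.59) / 5.09 = 1.175 mg/L.

1.17 mg/L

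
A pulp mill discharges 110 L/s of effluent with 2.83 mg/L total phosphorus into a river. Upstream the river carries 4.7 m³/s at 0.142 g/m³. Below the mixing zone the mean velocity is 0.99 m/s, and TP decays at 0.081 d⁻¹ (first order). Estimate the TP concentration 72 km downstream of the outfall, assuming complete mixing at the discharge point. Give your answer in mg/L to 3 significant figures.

0.190 mg/L

110 L/s = 0.11 m³/s.
After complete mixing, C₀ = (0.11·2.83 + 4.7·0.142) / 4.81 = 0.2035 mg/L.
Travel time t = 7.2e+04 m / 0.99 m/s = 7.273e+04 s = 0.8418 d.
C = 0.2035·exp(−0.081·0.8418) = 0.2035·0.9341 = 0.1901 mg/L.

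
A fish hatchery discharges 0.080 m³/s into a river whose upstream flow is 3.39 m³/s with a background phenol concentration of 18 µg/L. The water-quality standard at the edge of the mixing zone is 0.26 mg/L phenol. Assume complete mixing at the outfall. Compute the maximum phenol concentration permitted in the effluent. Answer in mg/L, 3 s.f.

18 µg/L = 0.018 mg/L.
Mass balance: 0.26·3.47 = 0.08·Cₑ + 3.39·0.018.
Cₑ = (0.9022 − 0.06102) / 0.08 = 10.51 mg/L.

10.5 mg/L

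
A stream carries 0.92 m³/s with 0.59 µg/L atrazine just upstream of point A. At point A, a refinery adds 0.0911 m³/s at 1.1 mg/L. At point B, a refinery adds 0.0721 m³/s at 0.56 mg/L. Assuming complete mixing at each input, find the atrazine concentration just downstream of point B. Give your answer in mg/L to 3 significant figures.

0.59 µg/L = 0.00059 mg/L.
After input A: C = (0.92·0.00059 + 0.0911·1.1) / 1.011 = 0.09965 mg/L.
After input B: C = (1.011·0.09965 + 0.0721·0.56) / 1.083 = 0.1303 mg/L.

0.130 mg/L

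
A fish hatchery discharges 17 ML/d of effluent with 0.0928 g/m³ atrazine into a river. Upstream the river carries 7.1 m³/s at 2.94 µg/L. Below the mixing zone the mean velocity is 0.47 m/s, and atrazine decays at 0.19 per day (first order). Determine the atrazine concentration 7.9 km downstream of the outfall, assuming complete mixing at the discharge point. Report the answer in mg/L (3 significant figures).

0.00517 mg/L

17 ML/d = 0.1968 m³/s.
2.94 µg/L = 0.00294 mg/L.
After complete mixing, C₀ = (0.1968·0.0928 + 7.1·0.00294) / 7.297 = 0.005363 mg/L.
Travel time t = 7900 m / 0.47 m/s = 1.681e+04 s = 0.1945 d.
C = 0.005363·exp(−0.19·0.1945) = 0.005363·0.9637 = 0.005168 mg/L.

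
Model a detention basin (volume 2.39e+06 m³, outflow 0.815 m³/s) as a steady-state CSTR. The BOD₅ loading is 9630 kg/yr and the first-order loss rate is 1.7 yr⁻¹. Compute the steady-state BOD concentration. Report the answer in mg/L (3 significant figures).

Outflow Q = 0.815 m³/s × 3.156e+07 s/yr = 2.572e+07 m³/yr.
Steady-state CSTR mass balance: W = Q·C + k·V·C, so C = W/(Q + kV).
Q + kV = 2.572e+07 + 1.7·2.39e+06 = 2.978e+07 m³/yr.
C = 9630/2.978e+07 = 0.0003233 kg/m³ = 0.3233 mg/L.

0.323 mg/L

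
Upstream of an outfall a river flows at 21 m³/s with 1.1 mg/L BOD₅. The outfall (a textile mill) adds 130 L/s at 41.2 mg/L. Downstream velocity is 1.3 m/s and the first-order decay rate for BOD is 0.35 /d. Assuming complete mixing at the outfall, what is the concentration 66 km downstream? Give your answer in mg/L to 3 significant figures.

130 L/s = 0.13 m³/s.
After complete mixing, C₀ = (0.13·41.2 + 21·1.1) / 21.13 = 1.347 mg/L.
Travel time t = 6.6e+04 m / 1.3 m/s = 5.077e+04 s = 0.5876 d.
C = 1.347·exp(−0.35·0.5876) = 1.347·0.8141 = 1.096 mg/L.

1.10 mg/L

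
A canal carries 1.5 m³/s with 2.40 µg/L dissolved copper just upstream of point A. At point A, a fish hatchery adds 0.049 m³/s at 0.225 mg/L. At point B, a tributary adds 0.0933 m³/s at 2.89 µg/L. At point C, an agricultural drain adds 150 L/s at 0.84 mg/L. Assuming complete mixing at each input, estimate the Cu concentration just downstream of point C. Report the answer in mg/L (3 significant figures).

2.40 µg/L = 0.0024 mg/L.
After input A: C = (1.5·0.0024 + 0.049·0.225) / 1.549 = 0.009442 mg/L.
2.89 µg/L = 0.00289 mg/L.
After input B: C = (1.549·0.009442 + 0.0933·0.00289) / 1.642 = 0.009069 mg/L.
150 L/s = 0.15 m³/s.
After input C: C = (1.642·0.009069 + 0.15·0.84) / 1.792 = 0.07861 mg/L.

0.0786 mg/L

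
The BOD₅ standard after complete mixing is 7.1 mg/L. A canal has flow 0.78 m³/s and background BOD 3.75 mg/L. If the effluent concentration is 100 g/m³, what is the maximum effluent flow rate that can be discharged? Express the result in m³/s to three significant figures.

Mass balance at complete mixing: C_std·(Q_w + Q_r) = Q_w·C_e + Q_r·C_b.
Rearranging, Q_w = Q_r·(C_std − C_b)/(C_e − C_std) = 0.78·(7.1 − 3.75) / (100 − 7.1) = 0.02813 m³/s.

0.0281 m³/s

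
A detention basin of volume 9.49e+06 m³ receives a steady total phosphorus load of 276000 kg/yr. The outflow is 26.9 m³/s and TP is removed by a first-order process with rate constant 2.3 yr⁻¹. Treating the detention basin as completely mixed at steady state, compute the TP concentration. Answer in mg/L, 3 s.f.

Outflow Q = 26.9 m³/s × 3.156e+07 s/yr = 8.489e+08 m³/yr.
Steady-state CSTR mass balance: W = Q·C + k·V·C, so C = W/(Q + kV).
Q + kV = 8.489e+08 + 2.3·9.49e+06 = 8.707e+08 m³/yr.
C = 276000/8.707e+08 = 0.000317 kg/m³ = 0.317 mg/L.

0.317 mg/L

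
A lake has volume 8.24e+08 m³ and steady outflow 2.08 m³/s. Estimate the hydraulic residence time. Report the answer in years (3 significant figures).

Q = 2.08 m³/s × 3.156e+07 s/yr = 6.564e+07 m³/yr.
Hydraulic residence time τ = V/Q = 8.24e+08/6.564e+07 = 12.55 yr.

12.6 yr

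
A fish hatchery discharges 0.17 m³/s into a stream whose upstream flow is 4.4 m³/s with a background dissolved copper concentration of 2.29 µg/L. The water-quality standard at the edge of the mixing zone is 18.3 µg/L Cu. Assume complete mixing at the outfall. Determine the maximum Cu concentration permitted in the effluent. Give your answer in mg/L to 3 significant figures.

2.29 µg/L = 0.00229 mg/L.
18.3 µg/L = 0.0183 mg/L.
Mass balance: 0.0183·4.57 = 0.17·Cₑ + 4.4·0.00229.
Cₑ = (0.08363 − 0.01008) / 0.17 = 0.4327 mg/L.

0.433 mg/L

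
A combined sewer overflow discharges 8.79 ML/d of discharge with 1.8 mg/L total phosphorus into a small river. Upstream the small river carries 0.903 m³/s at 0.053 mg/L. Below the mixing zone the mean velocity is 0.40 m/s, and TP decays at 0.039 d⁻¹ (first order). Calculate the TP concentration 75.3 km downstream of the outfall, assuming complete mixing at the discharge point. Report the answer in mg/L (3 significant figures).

0.211 mg/L

8.79 ML/d = 0.1017 m³/s.
After complete mixing, C₀ = (0.1017·1.8 + 0.903·0.053) / 1.005 = 0.2299 mg/L.
Travel time t = 7.53e+04 m / 0.40 m/s = 1.882e+05 s = 2.179 d.
C = 0.2299·exp(−0.039·2.179) = 0.2299·0.9185 = 0.2112 mg/L.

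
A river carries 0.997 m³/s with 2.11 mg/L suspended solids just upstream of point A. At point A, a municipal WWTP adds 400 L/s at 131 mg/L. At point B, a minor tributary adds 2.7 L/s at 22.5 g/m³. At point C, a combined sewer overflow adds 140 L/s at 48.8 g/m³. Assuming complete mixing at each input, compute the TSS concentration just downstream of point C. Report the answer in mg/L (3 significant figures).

400 L/s = 0.4 m³/s.
After input A: C = (0.997·2.11 + 0.4·131) / 1.397 = 39.01 mg/L.
2.7 L/s = 0.0027 m³/s.
After input B: C = (1.397·39.01 + 0.0027·22.5) / 1.4 = 38.98 mg/L.
140 L/s = 0.14 m³/s.
After input C: C = (1.4·38.98 + 0.14·48.8) / 1.54 = 39.88 mg/L.

39.9 mg/L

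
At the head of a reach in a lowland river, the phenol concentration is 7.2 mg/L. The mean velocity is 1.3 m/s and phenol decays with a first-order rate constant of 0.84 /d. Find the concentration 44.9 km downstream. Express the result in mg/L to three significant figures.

5.15 mg/L

Travel time t = 44.9 km / 1.3 m/s = 4.49e+04/1.3 = 3.454e+04 s = 0.3998 d.
First-order decay: C = 7.2·exp(−0.84·0.3998) = 7.2·0.7148 = 5.146 mg/L.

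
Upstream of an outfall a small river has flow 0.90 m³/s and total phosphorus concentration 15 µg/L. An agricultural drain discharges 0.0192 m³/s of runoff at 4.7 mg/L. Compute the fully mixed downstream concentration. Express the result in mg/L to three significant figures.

0.113 mg/L

15 µg/L = 0.015 mg/L.
By mass balance at complete mixing, C = (0.0192·4.7 + 0.9·0.015) / (0.0192 + 0.9) = 0.1037/0.9192 = 0.1129 mg/L.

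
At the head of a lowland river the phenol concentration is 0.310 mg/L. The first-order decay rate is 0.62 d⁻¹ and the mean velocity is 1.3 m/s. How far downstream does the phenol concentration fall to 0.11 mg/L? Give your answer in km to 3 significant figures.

188 km

From C = C₀·e^(−kt), t = ln(C₀/C)/k = ln(0.310/0.11)/0.62 = 1.036/0.62 = 1.671 d.
Distance = v·t = 1.3 m/s × 1.444e+05 s = 1.877e+05 m = 187.7 km.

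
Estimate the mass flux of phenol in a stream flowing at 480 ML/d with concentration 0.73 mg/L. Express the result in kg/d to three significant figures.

350 kg/d

480 ML/d = 5.556 m³/s.
Mass flux = Q·C = 5.556 m³/s × 0.73 g/m³ = 4.056 g/s.
= 4.056 g/s × 86.4 = 350.4 kg/d.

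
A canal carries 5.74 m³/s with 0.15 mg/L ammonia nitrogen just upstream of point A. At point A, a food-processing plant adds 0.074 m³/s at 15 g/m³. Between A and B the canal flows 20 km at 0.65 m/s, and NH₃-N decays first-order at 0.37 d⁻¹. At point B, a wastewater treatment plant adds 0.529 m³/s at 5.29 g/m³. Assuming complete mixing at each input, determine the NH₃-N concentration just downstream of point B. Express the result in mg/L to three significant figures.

0.714 mg/L

After input A: C = (5.74·0.15 + 0.074·15) / 5.814 = 0.339 mg/L.
Over the 20 km reach to input B (t = 3.077e+04 s = 0.3561 d), decay gives C = 0.339·exp(−0.37·0.3561) = 0.2972 mg/L.
After input B: C = (5.814·0.2972 + 0.529·5.29) / 6.343 = 0.7136 mg/L.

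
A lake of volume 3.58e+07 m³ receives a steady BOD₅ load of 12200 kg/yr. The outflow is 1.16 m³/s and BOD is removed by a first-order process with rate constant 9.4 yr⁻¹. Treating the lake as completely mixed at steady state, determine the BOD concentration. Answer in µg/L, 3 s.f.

Outflow Q = 1.16 m³/s × 3.156e+07 s/yr = 3.661e+07 m³/yr.
Steady-state CSTR mass balance: W = Q·C + k·V·C, so C = W/(Q + kV).
Q + kV = 3.661e+07 + 9.4·3.58e+07 = 3.731e+08 m³/yr.
C = 12200/3.731e+08 = 3.27e-05 kg/m³ = 0.0327 mg/L = 32.7 µg/L.

32.7 µg/L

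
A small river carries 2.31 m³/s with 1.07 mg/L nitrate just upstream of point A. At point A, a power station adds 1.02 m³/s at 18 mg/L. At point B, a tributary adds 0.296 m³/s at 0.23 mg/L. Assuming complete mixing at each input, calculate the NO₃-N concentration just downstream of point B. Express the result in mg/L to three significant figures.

5.76 mg/L

After input A: C = (2.31·1.07 + 1.02·18) / 3.33 = 6.256 mg/L.
After input B: C = (3.33·6.256 + 0.296·0.23) / 3.626 = 5.764 mg/L.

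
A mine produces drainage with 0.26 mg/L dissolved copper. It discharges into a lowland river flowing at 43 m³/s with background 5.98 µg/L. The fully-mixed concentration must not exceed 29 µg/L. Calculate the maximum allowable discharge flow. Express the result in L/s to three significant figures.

5.98 µg/L = 0.00598 mg/L.
29 µg/L = 0.029 mg/L.
Mass balance at complete mixing: C_std·(Q_w + Q_r) = Q_w·C_e + Q_r·C_b.
Rearranging, Q_w = Q_r·(C_std − C_b)/(C_e − C_std) = 43·(0.029 − 0.00598) / (0.26 − 0.029) = 4.285 m³/s.
= 4285 L/s.

4290 L/s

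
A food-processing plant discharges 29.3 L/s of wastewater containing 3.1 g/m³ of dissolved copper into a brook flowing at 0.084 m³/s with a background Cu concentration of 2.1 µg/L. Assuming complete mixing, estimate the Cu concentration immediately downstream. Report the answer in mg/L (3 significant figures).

0.803 mg/L

29.3 L/s = 0.0293 m³/s.
2.1 µg/L = 0.0021 mg/L.
By mass balance at complete mixing, C = (0.0293·3.1 + 0.084·0.0021) / (0.0293 + 0.084) = 0.09101/0.1133 = 0.8032 mg/L.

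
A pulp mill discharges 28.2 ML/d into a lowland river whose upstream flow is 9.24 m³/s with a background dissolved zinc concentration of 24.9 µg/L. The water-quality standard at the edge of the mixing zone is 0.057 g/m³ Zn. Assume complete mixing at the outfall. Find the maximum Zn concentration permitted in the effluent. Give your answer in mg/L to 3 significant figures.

0.966 mg/L

28.2 ML/d = 0.3264 m³/s.
24.9 µg/L = 0.0249 mg/L.
Mass balance: 0.057·9.566 = 0.3264·Cₑ + 9.24·0.0249.
Cₑ = (0.5453 − 0.2301) / 0.3264 = 0.9657 mg/L.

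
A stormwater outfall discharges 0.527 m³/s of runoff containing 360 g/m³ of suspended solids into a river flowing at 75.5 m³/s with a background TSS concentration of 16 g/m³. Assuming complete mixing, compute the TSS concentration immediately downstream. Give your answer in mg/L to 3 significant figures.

18.4 mg/L

Flow-weighted mixing gives C = (0.527·360 + 75.5·16) / (0.527 + 75.5) = 1398/76.03 = 18.38 mg/L.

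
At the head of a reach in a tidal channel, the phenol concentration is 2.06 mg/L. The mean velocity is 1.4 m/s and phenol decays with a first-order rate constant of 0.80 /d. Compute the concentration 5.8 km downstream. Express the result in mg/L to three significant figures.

1.98 mg/L

Travel time t = 5.8 km / 1.4 m/s = 5800/1.4 = 4143 s = 0.04795 d.
First-order decay: C = 2.06·exp(−0.80·0.04795) = 2.06·0.9624 = 1.982 mg/L.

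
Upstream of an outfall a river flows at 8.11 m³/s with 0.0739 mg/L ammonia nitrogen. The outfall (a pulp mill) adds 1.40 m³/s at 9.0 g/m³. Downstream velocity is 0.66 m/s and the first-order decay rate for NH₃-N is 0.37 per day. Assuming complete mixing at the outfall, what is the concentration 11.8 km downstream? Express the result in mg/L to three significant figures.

After complete mixing, C₀ = (1.4·9 + 8.11·0.0739) / 9.51 = 1.388 mg/L.
Travel time t = 1.18e+04 m / 0.66 m/s = 1.788e+04 s = 0.2069 d.
C = 1.388·exp(−0.37·0.2069) = 1.388·0.9263 = 1.286 mg/L.

1.29 mg/L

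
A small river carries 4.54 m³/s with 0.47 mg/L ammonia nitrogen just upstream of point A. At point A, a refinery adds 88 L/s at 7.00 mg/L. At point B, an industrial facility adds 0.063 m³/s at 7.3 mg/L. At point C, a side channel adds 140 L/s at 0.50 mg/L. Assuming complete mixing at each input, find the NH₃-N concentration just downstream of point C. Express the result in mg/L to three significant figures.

88 L/s = 0.088 m³/s.
After input A: C = (4.54·0.47 + 0.088·7) / 4.628 = 0.5942 mg/L.
After input B: C = (4.628·0.5942 + 0.063·7.3) / 4.691 = 0.6842 mg/L.
140 L/s = 0.14 m³/s.
After input C: C = (4.691·0.6842 + 0.14·0.5) / 4.831 = 0.6789 mg/L.

0.679 mg/L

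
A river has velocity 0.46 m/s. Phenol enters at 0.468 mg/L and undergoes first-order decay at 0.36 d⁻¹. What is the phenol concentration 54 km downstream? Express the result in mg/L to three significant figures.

Travel time t = 54 km / 0.46 m/s = 5.4e+04/0.46 = 1.174e+05 s = 1.359 d.
First-order decay: C = 0.468·exp(−0.36·1.359) = 0.468·0.6132 = 0.287 mg/L.

0.287 mg/L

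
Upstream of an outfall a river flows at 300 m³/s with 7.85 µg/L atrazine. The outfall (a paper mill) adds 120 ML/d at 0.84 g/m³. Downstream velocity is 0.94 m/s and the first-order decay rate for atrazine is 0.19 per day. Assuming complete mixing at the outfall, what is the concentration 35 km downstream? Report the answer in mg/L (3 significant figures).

120 ML/d = 1.389 m³/s.
7.85 µg/L = 0.00785 mg/L.
After complete mixing, C₀ = (1.389·0.84 + 300·0.00785) / 301.4 = 0.01168 mg/L.
Travel time t = 3.5e+04 m / 0.94 m/s = 3.723e+04 s = 0.4309 d.
C = 0.01168·exp(−0.19·0.4309) = 0.01168·0.9214 = 0.01077 mg/L.

0.0108 mg/L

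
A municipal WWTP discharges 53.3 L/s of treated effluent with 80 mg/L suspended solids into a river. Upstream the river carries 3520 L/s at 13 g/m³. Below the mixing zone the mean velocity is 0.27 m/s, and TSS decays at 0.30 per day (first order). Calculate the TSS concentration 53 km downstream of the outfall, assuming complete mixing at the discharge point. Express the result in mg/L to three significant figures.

7.08 mg/L

53.3 L/s = 0.0533 m³/s.
3520 L/s = 3.52 m³/s.
After complete mixing, C₀ = (0.0533·80 + 3.52·13) / 3.573 = 14 mg/L.
Travel time t = 5.3e+04 m / 0.27 m/s = 1.963e+05 s = 2.272 d.
C = 14·exp(−0.30·2.272) = 14·0.5058 = 7.081 mg/L.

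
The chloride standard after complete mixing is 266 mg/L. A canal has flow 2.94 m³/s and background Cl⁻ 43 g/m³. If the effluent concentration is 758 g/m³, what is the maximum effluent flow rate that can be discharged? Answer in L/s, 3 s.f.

Mass balance at complete mixing: C_std·(Q_w + Q_r) = Q_w·C_e + Q_r·C_b.
Rearranging, Q_w = Q_r·(C_std − C_b)/(C_e − C_std) = 2.94·(266 − 43) / (758 − 266) = 1.333 m³/s.
= 1333 L/s.

1330 L/s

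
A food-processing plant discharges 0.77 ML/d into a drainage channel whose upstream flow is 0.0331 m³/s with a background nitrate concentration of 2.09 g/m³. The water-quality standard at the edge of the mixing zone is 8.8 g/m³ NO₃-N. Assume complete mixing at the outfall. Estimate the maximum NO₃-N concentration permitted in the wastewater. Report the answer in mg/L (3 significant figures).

0.77 ML/d = 0.008912 m³/s.
Mass balance: 8.8·0.04201 = 0.008912·Cₑ + 0.0331·2.09.
Cₑ = (0.3697 − 0.06918) / 0.008912 = 33.72 mg/L.

33.7 mg/L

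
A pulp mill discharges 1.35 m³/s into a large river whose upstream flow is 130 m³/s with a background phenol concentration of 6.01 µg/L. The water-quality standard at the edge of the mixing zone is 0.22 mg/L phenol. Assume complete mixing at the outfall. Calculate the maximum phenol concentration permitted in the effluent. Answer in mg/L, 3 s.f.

20.8 mg/L

6.01 µg/L = 0.00601 mg/L.
Mass balance: 0.22·131.3 = 1.35·Cₑ + 130·0.00601.
Cₑ = (28.9 − 0.7813) / 1.35 = 20.83 mg/L.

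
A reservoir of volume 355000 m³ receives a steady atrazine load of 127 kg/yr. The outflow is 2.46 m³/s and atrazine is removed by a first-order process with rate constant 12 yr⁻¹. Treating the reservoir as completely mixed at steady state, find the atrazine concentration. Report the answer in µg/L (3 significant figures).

1.55 µg/L

Outflow Q = 2.46 m³/s × 3.156e+07 s/yr = 7.763e+07 m³/yr.
Steady-state CSTR mass balance: W = Q·C + k·V·C, so C = W/(Q + kV).
Q + kV = 7.763e+07 + 12·355000 = 8.189e+07 m³/yr.
C = 127/8.189e+07 = 1.551e-06 kg/m³ = 0.001551 mg/L = 1.551 µg/L.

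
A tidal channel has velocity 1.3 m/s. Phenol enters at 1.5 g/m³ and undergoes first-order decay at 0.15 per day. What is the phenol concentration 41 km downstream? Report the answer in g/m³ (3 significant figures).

Travel time t = 41 km / 1.3 m/s = 4.1e+04/1.3 = 3.154e+04 s = 0.365 d.
First-order decay: C = 1.5·exp(−0.15·0.365) = 1.5·0.9467 = 1.42 g/m³.

1.42 g/m³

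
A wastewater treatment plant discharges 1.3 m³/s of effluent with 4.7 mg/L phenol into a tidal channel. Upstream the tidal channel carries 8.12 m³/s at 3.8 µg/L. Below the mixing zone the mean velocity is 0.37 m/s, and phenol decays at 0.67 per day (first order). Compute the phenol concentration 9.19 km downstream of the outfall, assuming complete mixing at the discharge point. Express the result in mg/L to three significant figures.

3.8 µg/L = 0.0038 mg/L.
After complete mixing, C₀ = (1.3·4.7 + 8.12·0.0038) / 9.42 = 0.6519 mg/L.
Travel time t = 9190 m / 0.37 m/s = 2.484e+04 s = 0.2875 d.
C = 0.6519·exp(−0.67·0.2875) = 0.6519·0.8248 = 0.5377 mg/L.

0.538 mg/L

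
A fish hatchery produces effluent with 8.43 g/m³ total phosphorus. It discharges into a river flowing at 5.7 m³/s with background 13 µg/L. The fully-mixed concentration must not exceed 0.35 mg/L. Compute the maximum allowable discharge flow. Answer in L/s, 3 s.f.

238 L/s

13 µg/L = 0.013 mg/L.
Mass balance at complete mixing: C_std·(Q_w + Q_r) = Q_w·C_e + Q_r·C_b.
Rearranging, Q_w = Q_r·(C_std − C_b)/(C_e − C_std) = 5.7·(0.35 − 0.013) / (8.43 − 0.35) = 0.2377 m³/s.
= 237.7 L/s.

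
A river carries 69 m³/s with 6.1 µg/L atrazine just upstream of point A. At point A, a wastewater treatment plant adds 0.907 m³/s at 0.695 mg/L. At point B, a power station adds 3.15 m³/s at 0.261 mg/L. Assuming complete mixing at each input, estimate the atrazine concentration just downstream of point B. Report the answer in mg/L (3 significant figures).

6.1 µg/L = 0.0061 mg/L.
After input A: C = (69·0.0061 + 0.907·0.695) / 69.91 = 0.01504 mg/L.
After input B: C = (69.91·0.01504 + 3.15·0.261) / 73.06 = 0.02564 mg/L.

0.0256 mg/L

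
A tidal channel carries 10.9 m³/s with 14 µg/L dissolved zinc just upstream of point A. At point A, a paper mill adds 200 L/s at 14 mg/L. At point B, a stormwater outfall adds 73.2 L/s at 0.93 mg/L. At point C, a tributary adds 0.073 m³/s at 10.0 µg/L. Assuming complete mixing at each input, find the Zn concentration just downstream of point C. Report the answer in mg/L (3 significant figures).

14 µg/L = 0.014 mg/L.
200 L/s = 0.2 m³/s.
After input A: C = (10.9·0.014 + 0.2·14) / 11.1 = 0.266 mg/L.
73.2 L/s = 0.0732 m³/s.
After input B: C = (11.1·0.266 + 0.0732·0.93) / 11.17 = 0.2704 mg/L.
10.0 µg/L = 0.01 mg/L.
After input C: C = (11.17·0.2704 + 0.073·0.01) / 11.25 = 0.2687 mg/L.

0.269 mg/L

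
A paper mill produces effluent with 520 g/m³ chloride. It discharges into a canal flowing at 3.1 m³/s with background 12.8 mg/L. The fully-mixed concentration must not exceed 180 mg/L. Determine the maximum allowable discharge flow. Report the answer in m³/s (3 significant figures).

Mass balance at complete mixing: C_std·(Q_w + Q_r) = Q_w·C_e + Q_r·C_b.
Rearranging, Q_w = Q_r·(C_std − C_b)/(C_e − C_std) = 3.1·(180 − 12.8) / (520 − 180) = 1.524 m³/s.

1.52 m³/s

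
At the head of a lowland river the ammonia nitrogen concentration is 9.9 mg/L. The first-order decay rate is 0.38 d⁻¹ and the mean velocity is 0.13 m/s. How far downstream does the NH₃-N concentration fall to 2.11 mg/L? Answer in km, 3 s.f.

From C = C₀·e^(−kt), t = ln(C₀/C)/k = ln(9.9/2.11)/0.38 = 1.546/0.38 = 4.068 d.
Distance = v·t = 0.13 m/s × 3.515e+05 s = 4.569e+04 m = 45.69 km.

45.7 km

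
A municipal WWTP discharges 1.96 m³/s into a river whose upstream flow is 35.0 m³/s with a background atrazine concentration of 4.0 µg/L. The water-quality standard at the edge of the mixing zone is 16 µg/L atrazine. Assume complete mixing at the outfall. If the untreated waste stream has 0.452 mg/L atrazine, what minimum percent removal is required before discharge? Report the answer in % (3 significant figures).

4.0 µg/L = 0.004 mg/L.
16 µg/L = 0.016 mg/L.
Mass balance: 0.016·36.96 = 1.96·Cₑ + 35·0.004.
Cₑ = (0.5914 − 0.14) / 1.96 = 0.2303 mg/L.
Required removal = 1 − 0.2303/0.452 = 49.05 %.

49.1 %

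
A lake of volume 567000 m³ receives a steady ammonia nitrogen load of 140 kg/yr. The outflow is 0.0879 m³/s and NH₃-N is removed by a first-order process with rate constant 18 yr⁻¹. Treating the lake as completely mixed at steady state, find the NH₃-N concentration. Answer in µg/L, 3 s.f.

Outflow Q = 0.0879 m³/s × 3.156e+07 s/yr = 2.774e+06 m³/yr.
Steady-state CSTR mass balance: W = Q·C + k·V·C, so C = W/(Q + kV).
Q + kV = 2.774e+06 + 18·567000 = 1.298e+07 m³/yr.
C = 140/1.298e+07 = 1.079e-05 kg/m³ = 0.01079 mg/L = 10.79 µg/L.

10.8 µg/L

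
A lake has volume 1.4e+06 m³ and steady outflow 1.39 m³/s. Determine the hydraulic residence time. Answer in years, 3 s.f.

Q = 1.39 m³/s × 3.156e+07 s/yr = 4.387e+07 m³/yr.
Hydraulic residence time τ = V/Q = 1.4e+06/4.387e+07 = 0.03192 yr.

0.0319 yr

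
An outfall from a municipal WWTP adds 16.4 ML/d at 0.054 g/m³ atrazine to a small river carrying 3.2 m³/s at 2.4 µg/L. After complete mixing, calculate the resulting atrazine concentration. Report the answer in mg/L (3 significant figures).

0.00529 mg/L

16.4 ML/d = 0.1898 m³/s.
2.4 µg/L = 0.0024 mg/L.
By mass balance at complete mixing, C = (0.1898·0.054 + 3.2·0.0024) / (0.1898 + 3.2) = 0.01793/3.39 = 0.005289 mg/L.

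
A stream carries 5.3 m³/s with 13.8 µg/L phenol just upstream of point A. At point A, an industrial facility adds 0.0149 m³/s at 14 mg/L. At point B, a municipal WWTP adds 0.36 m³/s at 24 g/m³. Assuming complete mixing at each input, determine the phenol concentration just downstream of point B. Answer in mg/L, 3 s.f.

1.57 mg/L

13.8 µg/L = 0.0138 mg/L.
After input A: C = (5.3·0.0138 + 0.0149·14) / 5.315 = 0.05301 mg/L.
After input B: C = (5.315·0.05301 + 0.36·24) / 5.675 = 1.572 mg/L.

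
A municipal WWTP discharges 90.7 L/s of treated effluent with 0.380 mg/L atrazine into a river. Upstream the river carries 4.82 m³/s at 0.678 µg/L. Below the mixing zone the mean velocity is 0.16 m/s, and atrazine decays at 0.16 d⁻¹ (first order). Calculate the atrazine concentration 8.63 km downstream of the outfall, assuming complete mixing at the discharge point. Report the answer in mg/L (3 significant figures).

90.7 L/s = 0.0907 m³/s.
0.678 µg/L = 0.000678 mg/L.
After complete mixing, C₀ = (0.0907·0.38 + 4.82·0.000678) / 4.911 = 0.007684 mg/L.
Travel time t = 8630 m / 0.16 m/s = 5.394e+04 s = 0.6243 d.
C = 0.007684·exp(−0.16·0.6243) = 0.007684·0.9049 = 0.006954 mg/L.

0.00695 mg/L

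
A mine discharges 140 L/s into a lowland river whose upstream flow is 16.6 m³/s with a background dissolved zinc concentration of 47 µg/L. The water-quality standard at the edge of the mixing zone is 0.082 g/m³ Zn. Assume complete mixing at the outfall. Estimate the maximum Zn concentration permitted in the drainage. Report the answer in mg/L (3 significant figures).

140 L/s = 0.14 m³/s.
47 µg/L = 0.047 mg/L.
Mass balance: 0.082·16.74 = 0.14·Cₑ + 16.6·0.047.
Cₑ = (1.373 − 0.7802) / 0.14 = 4.232 mg/L.

4.23 mg/L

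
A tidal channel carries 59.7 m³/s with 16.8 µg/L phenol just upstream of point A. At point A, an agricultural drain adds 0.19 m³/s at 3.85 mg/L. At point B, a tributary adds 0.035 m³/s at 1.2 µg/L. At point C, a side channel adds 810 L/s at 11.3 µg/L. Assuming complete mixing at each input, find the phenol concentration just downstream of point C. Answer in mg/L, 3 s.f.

0.0287 mg/L

16.8 µg/L = 0.0168 mg/L.
After input A: C = (59.7·0.0168 + 0.19·3.85) / 59.89 = 0.02896 mg/L.
1.2 µg/L = 0.0012 mg/L.
After input B: C = (59.89·0.02896 + 0.035·0.0012) / 59.92 = 0.02894 mg/L.
810 L/s = 0.81 m³/s.
11.3 µg/L = 0.0113 mg/L.
After input C: C = (59.92·0.02894 + 0.81·0.0113) / 60.73 = 0.02871 mg/L.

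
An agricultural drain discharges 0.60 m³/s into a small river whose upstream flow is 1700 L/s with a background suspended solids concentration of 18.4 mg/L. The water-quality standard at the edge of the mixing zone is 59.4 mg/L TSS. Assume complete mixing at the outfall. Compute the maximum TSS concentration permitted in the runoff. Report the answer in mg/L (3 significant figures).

176 mg/L

1700 L/s = 1.7 m³/s.
Mass balance: 59.4·2.3 = 0.6·Cₑ + 1.7·18.4.
Cₑ = (136.6 − 31.28) / 0.6 = 175.6 mg/L.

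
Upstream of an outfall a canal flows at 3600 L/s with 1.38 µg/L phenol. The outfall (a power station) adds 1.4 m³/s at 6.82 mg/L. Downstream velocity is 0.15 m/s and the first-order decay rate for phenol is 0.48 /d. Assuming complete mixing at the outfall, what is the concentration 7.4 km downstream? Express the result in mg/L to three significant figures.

1.45 mg/L

3600 L/s = 3.6 m³/s.
1.38 µg/L = 0.00138 mg/L.
After complete mixing, C₀ = (1.4·6.82 + 3.6·0.00138) / 5 = 1.911 mg/L.
Travel time t = 7400 m / 0.15 m/s = 4.933e+04 s = 0.571 d.
C = 1.911·exp(−0.48·0.571) = 1.911·0.7603 = 1.453 mg/L.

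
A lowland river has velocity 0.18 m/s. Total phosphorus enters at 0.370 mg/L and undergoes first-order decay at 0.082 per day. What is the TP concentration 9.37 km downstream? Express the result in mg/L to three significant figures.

0.352 mg/L

Travel time t = 9.37 km / 0.18 m/s = 9370/0.18 = 5.206e+04 s = 0.6025 d.
First-order decay: C = 0.370·exp(−0.082·0.6025) = 0.370·0.9518 = 0.3522 mg/L.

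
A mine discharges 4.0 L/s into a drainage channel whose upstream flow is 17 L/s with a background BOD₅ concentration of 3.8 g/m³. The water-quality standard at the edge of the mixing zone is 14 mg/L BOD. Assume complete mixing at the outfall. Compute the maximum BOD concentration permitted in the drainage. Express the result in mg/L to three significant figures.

57.4 mg/L

4.0 L/s = 0.004 m³/s.
17 L/s = 0.017 m³/s.
Mass balance: 14·0.021 = 0.004·Cₑ + 0.017·3.8.
Cₑ = (0.294 − 0.0646) / 0.004 = 57.35 mg/L.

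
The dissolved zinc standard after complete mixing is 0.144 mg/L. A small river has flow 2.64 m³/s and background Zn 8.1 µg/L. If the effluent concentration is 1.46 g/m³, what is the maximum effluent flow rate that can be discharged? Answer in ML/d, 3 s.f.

8.1 µg/L = 0.0081 mg/L.
Mass balance at complete mixing: C_std·(Q_w + Q_r) = Q_w·C_e + Q_r·C_b.
Rearranging, Q_w = Q_r·(C_std − C_b)/(C_e − C_std) = 2.64·(0.144 − 0.0081) / (1.46 − 0.144) = 0.2726 m³/s.
= 23.55 ML/d.

23.6 ML/d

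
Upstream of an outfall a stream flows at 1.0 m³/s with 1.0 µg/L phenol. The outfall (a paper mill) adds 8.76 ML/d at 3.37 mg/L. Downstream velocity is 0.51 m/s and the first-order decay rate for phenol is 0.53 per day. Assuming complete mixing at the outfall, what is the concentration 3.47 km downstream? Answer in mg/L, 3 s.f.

0.298 mg/L

8.76 ML/d = 0.1014 m³/s.
1.0 µg/L = 0.001 mg/L.
After complete mixing, C₀ = (0.1014·3.37 + 1·0.001) / 1.101 = 0.3111 mg/L.
Travel time t = 3470 m / 0.51 m/s = 6804 s = 0.07875 d.
C = 0.3111·exp(−0.53·0.07875) = 0.3111·0.9591 = 0.2984 mg/L.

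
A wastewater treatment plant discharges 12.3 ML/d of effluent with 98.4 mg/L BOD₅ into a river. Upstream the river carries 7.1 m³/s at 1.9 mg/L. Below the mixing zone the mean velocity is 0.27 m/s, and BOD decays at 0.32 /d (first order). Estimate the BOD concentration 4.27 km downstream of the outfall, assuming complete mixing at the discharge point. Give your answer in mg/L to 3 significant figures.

12.3 ML/d = 0.1424 m³/s.
After complete mixing, C₀ = (0.1424·98.4 + 7.1·1.9) / 7.242 = 3.797 mg/L.
Travel time t = 4270 m / 0.27 m/s = 1.581e+04 s = 0.183 d.
C = 3.797·exp(−0.32·0.183) = 3.797·0.9431 = 3.581 mg/L.

3.58 mg/L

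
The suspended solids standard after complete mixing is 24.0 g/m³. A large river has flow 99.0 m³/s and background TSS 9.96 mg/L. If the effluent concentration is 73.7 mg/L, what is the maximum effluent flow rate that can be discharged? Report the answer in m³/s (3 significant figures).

28.0 m³/s

Mass balance at complete mixing: C_std·(Q_w + Q_r) = Q_w·C_e + Q_r·C_b.
Rearranging, Q_w = Q_r·(C_std − C_b)/(C_e − C_std) = 99.0·(24 − 9.96) / (73.7 − 24) = 27.97 m³/s.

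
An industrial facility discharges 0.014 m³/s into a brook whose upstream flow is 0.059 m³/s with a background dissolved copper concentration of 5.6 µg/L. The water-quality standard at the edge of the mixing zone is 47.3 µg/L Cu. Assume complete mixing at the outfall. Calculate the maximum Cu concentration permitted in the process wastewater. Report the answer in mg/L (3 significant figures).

0.223 mg/L

5.6 µg/L = 0.0056 mg/L.
47.3 µg/L = 0.0473 mg/L.
Mass balance: 0.0473·0.073 = 0.014·Cₑ + 0.059·0.0056.
Cₑ = (0.003453 − 0.0003304) / 0.014 = 0.223 mg/L.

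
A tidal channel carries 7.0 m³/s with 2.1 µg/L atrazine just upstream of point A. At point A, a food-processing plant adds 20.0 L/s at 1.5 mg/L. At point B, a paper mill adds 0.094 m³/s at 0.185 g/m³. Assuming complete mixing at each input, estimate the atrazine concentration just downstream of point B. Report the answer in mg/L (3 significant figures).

2.1 µg/L = 0.0021 mg/L.
20.0 L/s = 0.02 m³/s.
After input A: C = (7·0.0021 + 0.02·1.5) / 7.02 = 0.006368 mg/L.
After input B: C = (7.02·0.006368 + 0.094·0.185) / 7.114 = 0.008728 mg/L.

0.00873 mg/L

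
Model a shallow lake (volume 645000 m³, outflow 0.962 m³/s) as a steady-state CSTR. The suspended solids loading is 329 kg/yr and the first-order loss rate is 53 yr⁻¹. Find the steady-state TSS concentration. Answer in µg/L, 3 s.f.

5.10 µg/L

Outflow Q = 0.962 m³/s × 3.156e+07 s/yr = 3.036e+07 m³/yr.
Steady-state CSTR mass balance: W = Q·C + k·V·C, so C = W/(Q + kV).
Q + kV = 3.036e+07 + 53·645000 = 6.454e+07 m³/yr.
C = 329/6.454e+07 = 5.097e-06 kg/m³ = 0.005097 mg/L = 5.097 µg/L.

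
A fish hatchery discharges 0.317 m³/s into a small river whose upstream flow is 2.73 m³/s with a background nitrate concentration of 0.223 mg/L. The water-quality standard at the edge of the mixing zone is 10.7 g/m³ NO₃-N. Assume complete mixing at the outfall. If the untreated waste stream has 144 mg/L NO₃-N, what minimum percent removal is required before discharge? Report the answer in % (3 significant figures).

29.9 %

Mass balance: 10.7·3.047 = 0.317·Cₑ + 2.73·0.223.
Cₑ = (32.6 − 0.6088) / 0.317 = 100.9 mg/L.
Required removal = 1 − 100.9/144 = 29.91 %.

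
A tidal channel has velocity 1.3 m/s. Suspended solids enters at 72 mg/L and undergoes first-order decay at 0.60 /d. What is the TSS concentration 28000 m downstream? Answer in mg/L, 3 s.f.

62.0 mg/L

Travel time t = 28000 m / 1.3 m/s = 2.8e+04/1.3 = 2.154e+04 s = 0.2493 d.
First-order decay: C = 72·exp(−0.60·0.2493) = 72·0.8611 = 62 mg/L.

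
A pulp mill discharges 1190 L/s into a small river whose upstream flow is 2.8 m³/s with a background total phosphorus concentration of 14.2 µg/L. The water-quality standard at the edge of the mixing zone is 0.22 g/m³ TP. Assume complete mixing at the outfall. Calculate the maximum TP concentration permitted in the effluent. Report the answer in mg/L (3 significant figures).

0.704 mg/L

1190 L/s = 1.19 m³/s.
14.2 µg/L = 0.0142 mg/L.
Mass balance: 0.22·3.99 = 1.19·Cₑ + 2.8·0.0142.
Cₑ = (0.8778 − 0.03976) / 1.19 = 0.7042 mg/L.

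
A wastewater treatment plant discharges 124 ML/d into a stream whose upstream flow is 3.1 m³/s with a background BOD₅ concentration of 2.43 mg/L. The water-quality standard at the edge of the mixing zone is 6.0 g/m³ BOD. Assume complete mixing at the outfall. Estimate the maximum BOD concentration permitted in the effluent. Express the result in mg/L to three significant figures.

124 ML/d = 1.435 m³/s.
Mass balance: 6·4.535 = 1.435·Cₑ + 3.1·2.43.
Cₑ = (27.21 − 7.533) / 1.435 = 13.71 mg/L.

13.7 mg/L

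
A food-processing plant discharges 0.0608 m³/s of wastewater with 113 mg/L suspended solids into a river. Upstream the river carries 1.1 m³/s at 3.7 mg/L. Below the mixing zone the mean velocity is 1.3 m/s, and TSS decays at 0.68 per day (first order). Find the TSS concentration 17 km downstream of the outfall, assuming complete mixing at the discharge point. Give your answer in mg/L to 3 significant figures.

8.50 mg/L

After complete mixing, C₀ = (0.0608·113 + 1.1·3.7) / 1.161 = 9.425 mg/L.
Travel time t = 1.7e+04 m / 1.3 m/s = 1.308e+04 s = 0.1514 d.
C = 9.425·exp(−0.68·0.1514) = 9.425·0.9022 = 8.503 mg/L.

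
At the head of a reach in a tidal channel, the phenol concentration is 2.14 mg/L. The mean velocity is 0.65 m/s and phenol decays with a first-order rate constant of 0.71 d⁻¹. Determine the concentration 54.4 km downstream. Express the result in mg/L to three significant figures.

Travel time t = 54.4 km / 0.65 m/s = 5.44e+04/0.65 = 8.369e+04 s = 0.9687 d.
First-order decay: C = 2.14·exp(−0.71·0.9687) = 2.14·0.5027 = 1.076 mg/L.

1.08 mg/L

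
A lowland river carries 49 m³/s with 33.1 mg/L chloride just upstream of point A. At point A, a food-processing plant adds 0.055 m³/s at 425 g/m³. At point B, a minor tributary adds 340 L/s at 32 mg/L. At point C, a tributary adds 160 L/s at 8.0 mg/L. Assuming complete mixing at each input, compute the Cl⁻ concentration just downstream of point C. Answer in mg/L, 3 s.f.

33.4 mg/L

After input A: C = (49·33.1 + 0.055·425) / 49.05 = 33.54 mg/L.
340 L/s = 0.34 m³/s.
After input B: C = (49.05·33.54 + 0.34·32) / 49.4 = 33.53 mg/L.
160 L/s = 0.16 m³/s.
After input C: C = (49.4·33.53 + 0.16·8) / 49.55 = 33.45 mg/L.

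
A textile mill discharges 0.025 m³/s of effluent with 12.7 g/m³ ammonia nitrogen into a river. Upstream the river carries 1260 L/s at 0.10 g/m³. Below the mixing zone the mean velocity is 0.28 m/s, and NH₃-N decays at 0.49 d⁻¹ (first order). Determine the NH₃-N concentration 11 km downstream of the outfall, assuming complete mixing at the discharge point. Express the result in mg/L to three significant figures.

1260 L/s = 1.26 m³/s.
After complete mixing, C₀ = (0.025·12.7 + 1.26·0.1) / 1.285 = 0.3451 mg/L.
Travel time t = 1.1e+04 m / 0.28 m/s = 3.929e+04 s = 0.4547 d.
C = 0.3451·exp(−0.49·0.4547) = 0.3451·0.8003 = 0.2762 mg/L.

0.276 mg/L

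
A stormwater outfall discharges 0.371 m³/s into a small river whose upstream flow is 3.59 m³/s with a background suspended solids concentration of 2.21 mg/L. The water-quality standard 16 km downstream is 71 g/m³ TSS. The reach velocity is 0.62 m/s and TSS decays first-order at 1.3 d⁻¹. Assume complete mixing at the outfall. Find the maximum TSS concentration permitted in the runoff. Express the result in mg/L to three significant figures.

Travel time to the compliance point: t = 1.6e+04/0.62 = 2.581e+04 s = 0.2987 d; decay factor exp(−1.3·0.2987) = 0.6782.
So the concentration just after mixing may be at most 71/0.6782 = 104.7 mg/L.
Mass balance: 104.7·3.961 = 0.371·Cₑ + 3.59·2.21.
Cₑ = (414.7 − 7.934) / 0.371 = 1096 mg/L.

1100 mg/L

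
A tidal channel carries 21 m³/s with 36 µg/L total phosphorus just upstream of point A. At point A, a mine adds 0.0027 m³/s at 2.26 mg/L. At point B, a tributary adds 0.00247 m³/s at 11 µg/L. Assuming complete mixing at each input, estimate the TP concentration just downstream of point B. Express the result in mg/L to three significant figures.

36 µg/L = 0.036 mg/L.
After input A: C = (21·0.036 + 0.0027·2.26) / 21 = 0.03629 mg/L.
11 µg/L = 0.011 mg/L.
After input B: C = (21·0.03629 + 0.00247·0.011) / 21.01 = 0.03628 mg/L.

0.0363 mg/L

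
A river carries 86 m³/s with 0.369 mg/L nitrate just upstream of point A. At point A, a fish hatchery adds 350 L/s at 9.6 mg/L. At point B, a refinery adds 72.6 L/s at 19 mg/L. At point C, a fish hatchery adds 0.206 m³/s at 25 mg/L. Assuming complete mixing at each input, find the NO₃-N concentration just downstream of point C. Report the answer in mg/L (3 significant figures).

350 L/s = 0.35 m³/s.
After input A: C = (86·0.369 + 0.35·9.6) / 86.35 = 0.4064 mg/L.
72.6 L/s = 0.0726 m³/s.
After input B: C = (86.35·0.4064 + 0.0726·19) / 86.42 = 0.422 mg/L.
After input C: C = (86.42·0.422 + 0.206·25) / 86.63 = 0.4805 mg/L.

0.480 mg/L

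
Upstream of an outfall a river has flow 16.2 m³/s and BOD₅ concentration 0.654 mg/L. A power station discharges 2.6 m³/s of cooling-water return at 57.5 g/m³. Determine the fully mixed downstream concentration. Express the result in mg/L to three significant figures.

Flow-weighted mixing gives C = (2.6·57.5 + 16.2·0.654) / (2.6 + 16.2) = 160.1/18.8 = 8.516 mg/L.

8.52 mg/L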